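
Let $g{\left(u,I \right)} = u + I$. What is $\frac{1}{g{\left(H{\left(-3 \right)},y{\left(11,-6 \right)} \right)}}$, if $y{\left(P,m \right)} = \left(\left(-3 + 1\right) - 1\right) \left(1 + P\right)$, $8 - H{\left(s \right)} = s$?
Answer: $- \frac{1}{25} \approx -0.04$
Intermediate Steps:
$H{\left(s \right)} = 8 - s$
$y{\left(P,m \right)} = -3 - 3 P$ ($y{\left(P,m \right)} = \left(-2 - 1\right) \left(1 + P\right) = - 3 \left(1 + P\right) = -3 - 3 P$)
$g{\left(u,I \right)} = I + u$
$\frac{1}{g{\left(H{\left(-3 \right)},y{\left(11,-6 \right)} \right)}} = \frac{1}{\left(-3 - 33\right) + \left(8 - -3\right)} = \frac{1}{\left(-3 - 33\right) + \left(8 + 3\right)} = \frac{1}{-36 + 11} = \frac{1}{-25} = - \frac{1}{25}$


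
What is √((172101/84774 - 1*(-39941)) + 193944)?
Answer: 19*√517346814066/28258 ≈ 483.62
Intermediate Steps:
√((172101/84774 - 1*(-39941)) + 193944) = √((172101*(1/84774) + 39941) + 193944) = √((57367/28258 + 39941) + 193944) = √(1128710145/28258 + 193944) = √(6609179697/28258) = 19*√517346814066/28258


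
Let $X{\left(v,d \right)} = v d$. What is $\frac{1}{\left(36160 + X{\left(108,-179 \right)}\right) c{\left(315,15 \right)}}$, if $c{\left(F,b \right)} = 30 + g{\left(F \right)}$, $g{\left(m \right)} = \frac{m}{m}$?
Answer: $\frac{1}{521668} \approx 1.9169 \cdot 10^{-6}$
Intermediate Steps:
$X{\left(v,d \right)} = d v$
$g{\left(m \right)} = 1$
$c{\left(F,b \right)} = 31$ ($c{\left(F,b \right)} = 30 + 1 = 31$)
$\frac{1}{\left(36160 + X{\left(108,-179 \right)}\right) c{\left(315,15 \right)}} = \frac{1}{\left(36160 - 19332\right) 31} = \frac{1}{36160 - 19332} \cdot \frac{1}{31} = \frac{1}{16828} \cdot \frac{1}{31} = \frac{1}{521668}$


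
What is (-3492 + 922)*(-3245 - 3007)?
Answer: 16067640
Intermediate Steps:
(-3492 + 922)*(-3245 - 3007) = -2570*(-6252) = 16067640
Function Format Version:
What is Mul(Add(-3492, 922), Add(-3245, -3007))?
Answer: 16067640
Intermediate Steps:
Mul(Add(-3492, 922), Add(-3245, -3007)) = Mul(-2570, -6252) = 16067640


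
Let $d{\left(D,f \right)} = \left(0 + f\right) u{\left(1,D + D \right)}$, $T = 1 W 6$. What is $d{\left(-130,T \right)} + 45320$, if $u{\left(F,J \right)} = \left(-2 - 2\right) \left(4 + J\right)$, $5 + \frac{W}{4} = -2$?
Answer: $-126712$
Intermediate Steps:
$W = -28$ ($W = -20 + 4 \left(-2\right) = -20 - 8 = -28$)
$u{\left(F,J \right)} = -16 - 4 J$ ($u{\left(F,J \right)} = - 4 \left(4 + J\right) = -16 - 4 J$)
$T = -168$ ($T = 1 \left(-28\right) 6 = \left(-28\right) 6 = -168$)
$d{\left(D,f \right)} = f \left(-16 - 8 D\right)$ ($d{\left(D,f \right)} = \left(0 + f\right) \left(-16 - 4 \left(D + D\right)\right) = f \left(-16 - 4 \cdot 2 D\right) = f \left(-16 - 8 D\right)$)
$d{\left(-130,T \right)} + 45320 = \left(-8\right) \left(-168\right) \left(2 - 130\right) + 45320 = \left(-8\right) \left(-168\right) \left(-128\right) + 45320 = -172032 + 45320 = -126712$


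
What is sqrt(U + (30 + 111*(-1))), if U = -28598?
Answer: I*sqrt(28679) ≈ 169.35*I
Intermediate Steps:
sqrt(U + (30 + 111*(-1))) = sqrt(-28598 + (30 + 111*(-1))) = sqrt(-28598 + (30 - 111)) = sqrt(-28598 - 81) = sqrt(-28679) = I*sqrt(28679)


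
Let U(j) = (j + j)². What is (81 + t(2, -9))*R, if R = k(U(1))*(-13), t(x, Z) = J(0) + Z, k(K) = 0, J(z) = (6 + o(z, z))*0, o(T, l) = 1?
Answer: 0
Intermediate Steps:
J(z) = 0 (J(z) = (6 + 1)*0 = 7*0 = 0)
U(j) = 4*j² (U(j) = (2*j)² = 4*j²)
t(x, Z) = Z (t(x, Z) = 0 + Z = Z)
R = 0 (R = 0*(-13) = 0)
(81 + t(2, -9))*R = (81 - 9)*0 = 72*0 = 0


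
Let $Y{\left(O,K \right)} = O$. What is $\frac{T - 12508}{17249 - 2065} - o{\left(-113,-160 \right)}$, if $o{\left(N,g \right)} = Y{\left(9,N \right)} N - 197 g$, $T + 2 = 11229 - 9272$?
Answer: $- \frac{463168105}{15184} \approx -30504.0$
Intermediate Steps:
$T = 1955$ ($T = -2 + \left(11229 - 9272\right) = -2 + 1957 = 1955$)
$o{\left(N,g \right)} = - 197 g + 9 N$ ($o{\left(N,g \right)} = 9 N - 197 g = - 197 g + 9 N$)
$\frac{T - 12508}{17249 - 2065} - o{\left(-113,-160 \right)} = \frac{1955 - 12508}{17249 - 2065} - \left(\left(-197\right) \left(-160\right) + 9 \left(-113\right)\right) = - \frac{10553}{15184} - \left(31520 - 1017\right) = \left(-10553\right) \frac{1}{15184} - 30503 = - \frac{10553}{15184} - 30503 = - \frac{463168105}{15184}$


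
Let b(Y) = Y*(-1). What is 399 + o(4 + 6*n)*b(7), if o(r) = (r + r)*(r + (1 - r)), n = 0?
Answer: 343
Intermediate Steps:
b(Y) = -Y
o(r) = 2*r (o(r) = (2*r)*1 = 2*r)
399 + o(4 + 6*n)*b(7) = 399 + (2*(4 + 6*0))*(-1*7) = 399 + (2*(4 + 0))*(-7) = 399 + (2*4)*(-7) = 399 + 8*(-7) = 399 - 56 = 343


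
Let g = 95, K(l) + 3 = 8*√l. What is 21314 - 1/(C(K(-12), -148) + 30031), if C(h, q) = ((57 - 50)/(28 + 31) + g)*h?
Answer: 66162668040426487/3104188239841 + 5297728*I*√3/3104188239841 ≈ 21314.0 + 2.956e-6*I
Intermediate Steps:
K(l) = -3 + 8*√l
C(h, q) = 5612*h/59 (C(h, q) = ((57 - 50)/(28 + 31) + 95)*h = (7/59 + 95)*h = 5612*h/59)
21314 - 1/(C(K(-12), -148) + 30031) = 21314 - 1/(5612*(-3 + 8*√(-12))/59 + 30031) = 21314 - 1/(5612*(-3 + 8*(2*I*√3))/59 + 30031) = 21314 - 1/(5612*(-3 + 16*I*√3)/59 + 30031) = 21314 - 1/((-16836/59 + 89792*I*√3/59) + 30031) = 21314 - 1/(1754993/59 + 89792*I*√3/59)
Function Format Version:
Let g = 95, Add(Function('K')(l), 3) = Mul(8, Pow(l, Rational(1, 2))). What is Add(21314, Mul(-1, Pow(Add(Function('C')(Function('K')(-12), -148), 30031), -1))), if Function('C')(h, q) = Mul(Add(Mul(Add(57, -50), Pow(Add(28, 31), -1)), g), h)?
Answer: Add(Rational(66162668040426487, 3104188239841), Mul(Rational(5297728, 3104188239841), I, Pow(3, Rational(1, 2)))) ≈ Add(21314., Mul(2.9560e-6, I))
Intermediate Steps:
Function('K')(l) = Add(-3, Mul(8, Pow(l, Rational(1, 2))))
Function('C')(h, q) = Mul(Rational(5612, 59), h) (Function('C')(h, q) = Mul(Add(Mul(Add(57, -50), Pow(Add(28, 31), -1)), 95), h) = Mul(Add(Mul(7, Pow(59, -1)), 95), h) = Mul(Add(Mul(7, Rational(1, 59)), 95), h) = Mul(Add(Rational(7, 59), 95), h) = Mul(Rational(5612, 59), h))
Add(21314, Mul(-1, Pow(Add(Function('C')(Function('K')(-12), -148), 30031), -1))) = Add(21314, Mul(-1, Pow(Add(Mul(Rational(5612, 59), Add(-3, Mul(8, Pow(-12, Rational(1, 2))))), 30031), -1))) = Add(21314, Mul(-1, Pow(Add(Mul(Rational(5612, 59), Add(-3, Mul(8, Mul(2, I, Pow(3, Rational(1, 2)))))), 30031), -1))) = Add(21314, Mul(-1, Pow(Add(Mul(Rational(5612, 59), Add(-3, Mul(16, I, Pow(3, Rational(1, 2))))), 30031), -1))) = Add(21314, Mul(-1, Pow(Add(Add(Rational(-16836, 59), Mul(Rational(89792, 59), I, Pow(3, Rational(1, 2)))), 30031), -1))) = Add(21314, Mul(-1, Pow(Add(Rational(1754993, 59), Mul(Rational(89792, 59), I, Pow(3, Rational(1, 2)))), -1)))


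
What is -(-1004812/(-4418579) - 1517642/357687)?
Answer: 576946625534/143678933343 ≈ 4.0155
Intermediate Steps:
-(-1004812/(-4418579) - 1517642/357687) = -(-1004812*(-1/4418579) - 1517642*1/357687) = -(1004812/4418579 - 1517642/357687) = -1*(-576946625534/143678933343) = 576946625534/143678933343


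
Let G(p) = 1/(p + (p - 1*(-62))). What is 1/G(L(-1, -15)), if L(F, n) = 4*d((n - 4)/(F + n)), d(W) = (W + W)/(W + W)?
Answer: 70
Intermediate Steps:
d(W) = 1 (d(W) = (2*W)/((2*W)) = (2*W)*(1/(2*W)) = 1)
L(F, n) = 4 (L(F, n) = 4*1 = 4)
G(p) = 1/(62 + 2*p) (G(p) = 1/(p + (p + 62)) = 1/(p + (62 + p)) = 1/(62 + 2*p))
1/G(L(-1, -15)) = 1/(1/(2*(31 + 4))) = 1/((½)/35) = 1/((½)*(1/35)) = 1/(1/70) = 70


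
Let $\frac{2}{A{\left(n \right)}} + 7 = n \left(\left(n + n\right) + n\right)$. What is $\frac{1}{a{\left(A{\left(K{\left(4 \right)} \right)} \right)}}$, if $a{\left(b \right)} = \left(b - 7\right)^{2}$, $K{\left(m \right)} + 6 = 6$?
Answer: $\frac{49}{2601} \approx 0.018839$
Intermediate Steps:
$K{\left(m \right)} = 0$ ($K{\left(m \right)} = -6 + 6 = 0$)
$A{\left(n \right)} = \frac{2}{-7 + 3 n^{2}}$ ($A{\left(n \right)} = \frac{2}{-7 + n \left(\left(n + n\right) + n\right)} = \frac{2}{-7 + n \left(2 n + n\right)} = \frac{2}{-7 + n 3 n} = \frac{2}{-7 + 3 n^{2}}$)
$a{\left(b \right)} = \left(-7 + b\right)^{2}$
$\frac{1}{a{\left(A{\left(K{\left(4 \right)} \right)} \right)}} = \frac{1}{\left(-7 + \frac{2}{-7 + 3 \cdot 0^{2}}\right)^{2}} = \frac{1}{\left(-7 + \frac{2}{-7 + 3 \cdot 0}\right)^{2}} = \frac{1}{\left(-7 + \frac{2}{-7 + 0}\right)^{2}} = \frac{1}{\left(-7 + \frac{2}{-7}\right)^{2}} = \frac{1}{\left(-7 + 2 \left(- \frac{1}{7}\right)\right)^{2}} = \frac{1}{\left(-7 - \frac{2}{7}\right)^{2}} = \frac{1}{\left(- \frac{51}{7}\right)^{2}} = \frac{1}{\frac{2601}{49}} = \frac{49}{2601}$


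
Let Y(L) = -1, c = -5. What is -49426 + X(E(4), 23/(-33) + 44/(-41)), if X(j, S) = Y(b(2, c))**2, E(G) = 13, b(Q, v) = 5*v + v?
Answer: -49425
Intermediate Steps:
b(Q, v) = 6*v
X(j, S) = 1 (X(j, S) = (-1)**2 = 1)
-49426 + X(E(4), 23/(-33) + 44/(-41)) = -49426 + 1 = -49425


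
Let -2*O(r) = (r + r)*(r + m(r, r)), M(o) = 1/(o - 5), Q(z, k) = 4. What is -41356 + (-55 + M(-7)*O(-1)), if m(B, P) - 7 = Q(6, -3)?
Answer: -248471/6 ≈ -41412.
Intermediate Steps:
m(B, P) = 11 (m(B, P) = 7 + 4 = 11)
M(o) = 1/(-5 + o)
O(r) = -r*(11 + r) (O(r) = -(r + r)*(r + 11)/2 = -2*r*(11 + r)/2 = -r*(11 + r))
-41356 + (-55 + M(-7)*O(-1)) = -41356 + (-55 + (-1*(-1)*(11 - 1))/(-5 - 7)) = -41356 + (-55 + (-1*(-1)*10)/(-12)) = -41356 + (-55 - 1/12*10) = -41356 + (-55 - 5/6) = -41356 - 335/6 = -248471/6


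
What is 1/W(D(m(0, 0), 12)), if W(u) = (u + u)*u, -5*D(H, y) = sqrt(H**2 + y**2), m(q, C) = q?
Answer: 25/288 ≈ 0.086806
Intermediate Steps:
D(H, y) = -sqrt(H**2 + y**2)/5
W(u) = 2*u**2 (W(u) = (2*u)*u = 2*u**2)
1/W(D(m(0, 0), 12)) = 1/(2*(-sqrt(0**2 + 12**2)/5)**2) = 1/(2*(-sqrt(0 + 144)/5)**2) = 1/(2*(-sqrt(144)/5)**2) = 1/(2*(-1/5*12)**2) = 1/(2*(-12/5)**2) = 1/(2*(144/25)) = 1/(288/25) = 25/288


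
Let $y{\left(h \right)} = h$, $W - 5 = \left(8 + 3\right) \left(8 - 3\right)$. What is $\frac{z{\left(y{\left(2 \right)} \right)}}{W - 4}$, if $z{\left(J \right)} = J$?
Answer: $\frac{1}{28} \approx 0.035714$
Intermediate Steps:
$W = 60$ ($W = 5 + \left(8 + 3\right) \left(8 - 3\right) = 5 + 11 \cdot 5 = 5 + 55 = 60$)
$\frac{z{\left(y{\left(2 \right)} \right)}}{W - 4} = \frac{2}{60 - 4} = \frac{2}{56} = 2 \cdot \frac{1}{56} = \frac{1}{28}$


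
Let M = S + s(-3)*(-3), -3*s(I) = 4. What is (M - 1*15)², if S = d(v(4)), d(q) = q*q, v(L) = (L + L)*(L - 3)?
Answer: 2809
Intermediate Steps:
v(L) = 2*L*(-3 + L) (v(L) = (2*L)*(-3 + L) = 2*L*(-3 + L))
s(I) = -4/3 (s(I) = -⅓*4 = -4/3)
d(q) = q²
S = 64 (S = (2*4*(-3 + 4))² = (2*4*1)² = 8² = 64)
M = 68 (M = 64 - 4/3*(-3) = 64 + 4 = 68)
(M - 1*15)² = (68 - 1*15)² = (68 - 15)² = 53² = 2809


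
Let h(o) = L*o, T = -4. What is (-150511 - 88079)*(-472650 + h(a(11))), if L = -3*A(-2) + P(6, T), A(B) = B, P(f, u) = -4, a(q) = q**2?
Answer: 112711824720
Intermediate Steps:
L = 2 (L = -3*(-2) - 4 = 6 - 4 = 2)
h(o) = 2*o
(-150511 - 88079)*(-472650 + h(a(11))) = (-150511 - 88079)*(-472650 + 2*11**2) = -238590*(-472650 + 2*121) = -238590*(-472650 + 242) = -238590*(-472408) = 112711824720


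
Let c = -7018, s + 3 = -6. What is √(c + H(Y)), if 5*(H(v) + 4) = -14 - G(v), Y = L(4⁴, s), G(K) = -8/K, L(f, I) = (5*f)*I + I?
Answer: 2*I*√648417547155/19215 ≈ 83.814*I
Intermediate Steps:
s = -9 (s = -3 - 6 = -9)
L(f, I) = I + 5*I*f (L(f, I) = 5*I*f + I = I + 5*I*f)
Y = -11529 (Y = -9*(1 + 5*4⁴) = -9*(1 + 5*256) = -9*(1 + 1280) = -9*1281 = -11529)
H(v) = -34/5 + 8/(5*v) (H(v) = -4 + (-14 - (-8)/v)/5 = -4 + (-14 + 8/v)/5 = -4 + (-14/5 + 8/(5*v)) = -34/5 + 8/(5*v))
√(c + H(Y)) = √(-7018 + (⅖)*(4 - 17*(-11529))/(-11529)) = √(-7018 + (⅖)*(-1/11529)*(4 + 195993)) = √(-7018 + (⅖)*(-1/11529)*195997) = √(-7018 - 391994/57645) = √(-404944604/57645) = 2*I*√648417547155/19215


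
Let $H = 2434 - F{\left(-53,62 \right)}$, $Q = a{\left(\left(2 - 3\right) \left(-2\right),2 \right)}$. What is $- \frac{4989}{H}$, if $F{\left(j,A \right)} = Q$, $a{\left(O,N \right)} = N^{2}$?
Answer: $- \frac{1663}{810} \approx -2.0531$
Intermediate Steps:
$Q = 4$ ($Q = 2^{2} = 4$)
$F{\left(j,A \right)} = 4$
$H = 2430$ ($H = 2434 - 4 = 2430$)
$- \frac{4989}{H} = - \frac{4989}{2430} = \left(-4989\right) \frac{1}{2430} = - \frac{1663}{810}$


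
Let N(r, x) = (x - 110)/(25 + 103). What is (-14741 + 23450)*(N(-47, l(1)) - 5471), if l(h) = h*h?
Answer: -6099757473/128 ≈ -4.7654e+7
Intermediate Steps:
l(h) = h**2
N(r, x) = -55/64 + x/128 (N(r, x) = (-110 + x)/128 = (-110 + x)*(1/128) = -55/64 + x/128)
(-14741 + 23450)*(N(-47, l(1)) - 5471) = (-14741 + 23450)*((-55/64 + (1/128)*1**2) - 5471) = 8709*((-55/64 + (1/128)*1) - 5471) = 8709*((-55/64 + 1/128) - 5471) = 8709*(-109/128 - 5471) = 8709*(-700397/128) = -6099757473/128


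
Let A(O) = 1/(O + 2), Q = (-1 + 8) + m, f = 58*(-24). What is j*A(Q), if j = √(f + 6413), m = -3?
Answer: √5021/6 ≈ 11.810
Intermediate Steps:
f = -1392
j = √5021 (j = √(-1392 + 6413) = √5021 ≈ 70.859)
Q = 4 (Q = (-1 + 8) - 3 = 7 - 3 = 4)
A(O) = 1/(2 + O)
j*A(Q) = √5021/(2 + 4) = √5021/6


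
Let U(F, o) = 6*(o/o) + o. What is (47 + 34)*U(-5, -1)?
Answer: 405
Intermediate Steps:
U(F, o) = 6 + o (U(F, o) = 6*1 + o = 6 + o)
(47 + 34)*U(-5, -1) = (47 + 34)*(6 - 1) = 81*5 = 405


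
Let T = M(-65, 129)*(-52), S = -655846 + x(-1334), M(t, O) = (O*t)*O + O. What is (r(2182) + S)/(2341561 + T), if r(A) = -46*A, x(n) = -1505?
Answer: -757723/58581433 ≈ -0.012935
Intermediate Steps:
M(t, O) = O + t*O**2 (M(t, O) = t*O**2 + O = O + t*O**2)
S = -657351 (S = -655846 - 1505 = -657351)
T = 56239872 (T = (129*(1 + 129*(-65)))*(-52) = (129*(1 - 8385))*(-52) = (129*(-8384))*(-52) = -1081536*(-52) = 56239872)
(r(2182) + S)/(2341561 + T) = (-46*2182 - 657351)/(2341561 + 56239872) = (-100372 - 657351)/58581433 = -757723*1/58581433 = -757723/58581433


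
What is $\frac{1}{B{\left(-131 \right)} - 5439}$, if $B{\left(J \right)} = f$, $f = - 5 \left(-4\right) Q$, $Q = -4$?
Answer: $- \frac{1}{5519} \approx -0.00018119$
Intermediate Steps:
$f = -80$ ($f = - 5 \left(-4\right) \left(-4\right) = - \left(-20\right) \left(-4\right) = \left(-1\right) 80 = -80$)
$B{\left(J \right)} = -80$
$\frac{1}{B{\left(-131 \right)} - 5439} = \frac{1}{-80 - 5439} = \frac{1}{-5519} = - \frac{1}{5519}$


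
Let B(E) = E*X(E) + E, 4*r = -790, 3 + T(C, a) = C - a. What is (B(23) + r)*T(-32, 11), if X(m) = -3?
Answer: 11201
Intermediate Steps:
T(C, a) = -3 + C - a (T(C, a) = -3 + (C - a) = -3 + C - a)
r = -395/2 (r = (1/4)*(-790) = -395/2 ≈ -197.50)
B(E) = -2*E (B(E) = E*(-3) + E = -3*E + E = -2*E)
(B(23) + r)*T(-32, 11) = (-2*23 - 395/2)*(-3 - 32 - 1*11) = (-46 - 395/2)*(-3 - 32 - 11) = -487/2*(-46) = 11201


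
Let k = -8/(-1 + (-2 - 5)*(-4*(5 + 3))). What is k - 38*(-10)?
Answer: 84732/223 ≈ 379.96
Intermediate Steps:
k = -8/223 (k = -8/(-1 - (-28)*8) = -8/(-1 - 7*(-32)) = -8/(-1 + 224) = -8/223 ≈ -0.035874)
k - 38*(-10) = -8/223 - 38*(-10) = -8/223 + 380 = 84732/223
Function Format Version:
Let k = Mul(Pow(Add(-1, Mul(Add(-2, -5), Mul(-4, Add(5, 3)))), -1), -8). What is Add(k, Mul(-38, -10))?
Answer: Rational(84732, 223) ≈ 379.96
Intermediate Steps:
k = Rational(-8, 223) (k = Mul(Pow(Add(-1, Mul(-7, Mul(-4, 8))), -1), -8) = Mul(Pow(Add(-1, Mul(-7, -32)), -1), -8) = Mul(Pow(Add(-1, 224), -1), -8) = Mul(Pow(223, -1), -8) = Mul(Rational(1, 223), -8) = Rational(-8, 223) ≈ -0.035874)
Add(k, Mul(-38, -10)) = Add(Rational(-8, 223), Mul(-38, -10)) = Add(Rational(-8, 223), 380) = Rational(84732, 223)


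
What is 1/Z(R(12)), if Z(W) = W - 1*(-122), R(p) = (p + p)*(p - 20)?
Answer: -1/70 ≈ -0.014286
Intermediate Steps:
R(p) = 2*p*(-20 + p) (R(p) = (2*p)*(-20 + p) = 2*p*(-20 + p))
Z(W) = 122 + W (Z(W) = W + 122 = 122 + W)
1/Z(R(12)) = 1/(122 + 2*12*(-20 + 12)) = 1/(122 + 2*12*(-8)) = 1/(122 - 192) = 1/(-70) = -1/70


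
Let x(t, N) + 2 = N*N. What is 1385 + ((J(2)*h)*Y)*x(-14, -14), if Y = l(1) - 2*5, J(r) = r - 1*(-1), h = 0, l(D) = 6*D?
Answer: 1385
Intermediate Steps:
J(r) = 1 + r (J(r) = r + 1 = 1 + r)
Y = -4 (Y = 6*1 - 2*5 = 6 - 10 = -4)
x(t, N) = -2 + N² (x(t, N) = -2 + N*N = -2 + N²)
1385 + ((J(2)*h)*Y)*x(-14, -14) = 1385 + (((1 + 2)*0)*(-4))*(-2 + (-14)²) = 1385 + ((3*0)*(-4))*(-2 + 196) = 1385 + (0*(-4))*194 = 1385 + 0*194 = 1385 + 0 = 1385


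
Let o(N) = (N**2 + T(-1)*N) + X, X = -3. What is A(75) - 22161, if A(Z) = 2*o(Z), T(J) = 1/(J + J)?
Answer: -10992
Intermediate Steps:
T(J) = 1/(2*J)
o(N) = -3 + N**2 - N/2 (o(N) = (N**2 + ((1/2)/(-1))*N) - 3 = (N**2 + ((1/2)*(-1))*N) - 3 = (N**2 - N/2) - 3 = -3 + N**2 - N/2)
A(Z) = -6 - Z + 2*Z**2 (A(Z) = 2*(-3 + Z**2 - Z/2) = -6 - Z + 2*Z**2)
A(75) - 22161 = (-6 - 1*75 + 2*75**2) - 22161 = (-6 - 75 + 2*5625) - 22161 = (-6 - 75 + 11250) - 22161 = 11169 - 22161 = -10992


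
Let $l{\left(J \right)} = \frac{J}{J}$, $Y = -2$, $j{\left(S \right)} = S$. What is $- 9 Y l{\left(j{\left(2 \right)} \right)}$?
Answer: $18$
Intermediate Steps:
$l{\left(J \right)} = 1$
$- 9 Y l{\left(j{\left(2 \right)} \right)} = \left(-9\right) \left(-2\right) 1 = 18 \cdot 1 = 18$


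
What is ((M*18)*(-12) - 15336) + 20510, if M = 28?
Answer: -874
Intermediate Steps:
((M*18)*(-12) - 15336) + 20510 = ((28*18)*(-12) - 15336) + 20510 = (504*(-12) - 15336) + 20510 = (-6048 - 15336) + 20510 = -21384 + 20510 = -874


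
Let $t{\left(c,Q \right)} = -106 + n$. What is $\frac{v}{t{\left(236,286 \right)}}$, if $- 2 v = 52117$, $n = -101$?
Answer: $\frac{52117}{414} \approx 125.89$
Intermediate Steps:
$t{\left(c,Q \right)} = -207$ ($t{\left(c,Q \right)} = -106 - 101 = -207$)
$v = - \frac{52117}{2}$ ($v = \left(- \frac{1}{2}\right) 52117 = - \frac{52117}{2} \approx -26059.0$)
$\frac{v}{t{\left(236,286 \right)}} = - \frac{52117}{2 \left(-207\right)} = \left(- \frac{52117}{2}\right) \left(- \frac{1}{207}\right) = \frac{52117}{414}$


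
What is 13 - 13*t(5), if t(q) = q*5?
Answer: -312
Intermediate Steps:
t(q) = 5*q
13 - 13*t(5) = 13 - 65*5 = 13 - 13*25 = 13 - 325 = -312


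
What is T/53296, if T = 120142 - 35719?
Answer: 84423/53296 ≈ 1.5840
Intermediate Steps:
T = 84423
T/53296 = 84423/53296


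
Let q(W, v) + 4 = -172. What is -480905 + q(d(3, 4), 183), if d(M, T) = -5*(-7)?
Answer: -481081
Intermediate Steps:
d(M, T) = 35
q(W, v) = -176 (q(W, v) = -4 - 172 = -176)
-480905 + q(d(3, 4), 183) = -480905 - 176 = -481081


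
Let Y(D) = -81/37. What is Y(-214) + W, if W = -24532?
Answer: -907765/37 ≈ -24534.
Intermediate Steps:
Y(D) = -81/37 (Y(D) = -81*1/37 = -81/37)
Y(-214) + W = -81/37 - 24532 = -907765/37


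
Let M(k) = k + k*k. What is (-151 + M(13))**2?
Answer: 961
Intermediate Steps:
M(k) = k + k**2
(-151 + M(13))**2 = (-151 + 13*(1 + 13))**2 = (-151 + 13*14)**2 = (-151 + 182)**2 = 31**2 = 961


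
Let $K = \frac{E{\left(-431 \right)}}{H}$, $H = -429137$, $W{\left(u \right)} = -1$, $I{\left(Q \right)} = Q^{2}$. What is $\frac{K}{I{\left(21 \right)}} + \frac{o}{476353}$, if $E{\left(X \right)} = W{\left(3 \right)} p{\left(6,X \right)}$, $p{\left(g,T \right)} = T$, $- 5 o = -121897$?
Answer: $\frac{23067909643334}{450747637681005} \approx 0.051177$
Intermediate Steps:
$o = \frac{121897}{5}$ ($o = \left(- \frac{1}{5}\right) \left(-121897\right) = \frac{121897}{5} \approx 24379.0$)
$E{\left(X \right)} = - X$
$K = - \frac{431}{429137}$ ($K = \frac{\left(-1\right) \left(-431\right)}{-429137} = 431 \left(- \frac{1}{429137}\right) = - \frac{431}{429137} \approx -0.0010043$)
$\frac{K}{I{\left(21 \right)}} + \frac{o}{476353} = - \frac{431}{429137 \cdot 21^{2}} + \frac{121897}{5 \cdot 476353} = - \frac{431}{429137 \cdot 441} + \frac{121897}{5} \cdot \frac{1}{476353} = \left(- \frac{431}{429137}\right) \frac{1}{441} + \frac{121897}{2381765} = - \frac{431}{189249417} + \frac{121897}{2381765} = \frac{23067909643334}{450747637681005}$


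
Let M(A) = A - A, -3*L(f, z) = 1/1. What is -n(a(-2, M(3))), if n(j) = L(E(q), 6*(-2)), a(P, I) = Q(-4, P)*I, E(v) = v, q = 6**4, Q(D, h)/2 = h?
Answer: 1/3 ≈ 0.33333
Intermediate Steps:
Q(D, h) = 2*h
q = 1296
L(f, z) = -1/3 (L(f, z) = -1/3/1 = -1/3*1 = -1/3)
M(A) = 0
a(P, I) = 2*I*P (a(P, I) = (2*P)*I = 2*I*P)
n(j) = -1/3
-n(a(-2, M(3))) = -1*(-1/3) = 1/3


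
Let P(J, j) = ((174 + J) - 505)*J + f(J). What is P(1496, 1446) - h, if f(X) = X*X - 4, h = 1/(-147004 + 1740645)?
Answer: 6344048962131/1593641 ≈ 3.9809e+6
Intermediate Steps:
h = 1/1593641 ≈ 6.2749e-7
f(X) = -4 + X**2 (f(X) = X**2 - 4 = -4 + X**2)
P(J, j) = -4 + J**2 + J*(-331 + J) (P(J, j) = ((174 + J) - 505)*J + (-4 + J**2) = (-331 + J)*J + (-4 + J**2) = J*(-331 + J) + (-4 + J**2) = -4 + J**2 + J*(-331 + J))
P(1496, 1446) - h = (-4 - 331*1496 + 2*1496**2) - 1*1/1593641 = (-4 - 495176 + 2*2238016) - 1/1593641 = (-4 - 495176 + 4476032) - 1/1593641 = 3980852 - 1/1593641 = 6344048962131/1593641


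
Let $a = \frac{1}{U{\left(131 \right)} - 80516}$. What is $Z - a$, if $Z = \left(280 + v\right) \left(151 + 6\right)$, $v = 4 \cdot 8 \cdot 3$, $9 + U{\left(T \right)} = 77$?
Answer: $\frac{4749006337}{80448} \approx 59032.0$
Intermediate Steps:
$U{\left(T \right)} = 68$ ($U{\left(T \right)} = -9 + 77 = 68$)
$v = 96$ ($v = 32 \cdot 3 = 96$)
$Z = 59032$ ($Z = \left(280 + 96\right) \left(151 + 6\right) = 376 \cdot 157 = 59032$)
$a = - \frac{1}{80448}$ ($a = \frac{1}{68 - 80516} = \frac{1}{-80448} = - \frac{1}{80448} \approx -1.243 \cdot 10^{-5}$)
$Z - a = 59032 - - \frac{1}{80448} = 59032 + \frac{1}{80448} = \frac{4749006337}{80448}$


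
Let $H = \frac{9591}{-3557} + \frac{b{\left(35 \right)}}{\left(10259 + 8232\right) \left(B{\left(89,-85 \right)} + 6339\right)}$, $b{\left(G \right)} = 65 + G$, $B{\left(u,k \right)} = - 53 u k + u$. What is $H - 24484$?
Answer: $- \frac{656094959480212897}{26793935346651} \approx -24487.0$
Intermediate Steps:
$B{\left(u,k \right)} = u - 53 k u$ ($B{\left(u,k \right)} = - 53 k u + u = u - 53 k u$)
$H = - \frac{72246452809813}{26793935346651}$ ($H = \frac{9591}{-3557} + \frac{65 + 35}{\left(10259 + 8232\right) \left(89 \left(1 - -4505\right) + 6339\right)} = 9591 \left(- \frac{1}{3557}\right) + \frac{100}{18491 \left(89 \left(1 + 4505\right) + 6339\right)} = - \frac{9591}{3557} + \frac{100}{18491 \left(89 \cdot 4506 + 6339\right)} = - \frac{9591}{3557} + \frac{100}{18491 \left(401034 + 6339\right)} = - \frac{9591}{3557} + \frac{100}{18491 \cdot 407373} = - \frac{9591}{3557} + \frac{100}{7532734143} = - \frac{72246452809813}{26793935346651} \approx -2.6964$)
$H - 24484 = - \frac{72246452809813}{26793935346651} - 24484 = - \frac{656094959480212897}{26793935346651}$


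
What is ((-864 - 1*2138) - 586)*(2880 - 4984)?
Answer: 7549152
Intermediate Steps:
((-864 - 1*2138) - 586)*(2880 - 4984) = ((-864 - 2138) - 586)*(-2104) = (-3002 - 586)*(-2104) = -3588*(-2104) = 7549152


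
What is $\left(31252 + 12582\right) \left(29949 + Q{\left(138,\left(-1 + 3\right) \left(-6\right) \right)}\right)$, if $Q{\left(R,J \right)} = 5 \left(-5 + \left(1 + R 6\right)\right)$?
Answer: $1493380546$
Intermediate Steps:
$Q{\left(R,J \right)} = -20 + 30 R$ ($Q{\left(R,J \right)} = 5 \left(-5 + \left(1 + 6 R\right)\right) = 5 \left(-4 + 6 R\right) = -20 + 30 R$)
$\left(31252 + 12582\right) \left(29949 + Q{\left(138,\left(-1 + 3\right) \left(-6\right) \right)}\right) = \left(31252 + 12582\right) \left(29949 + \left(-20 + 30 \cdot 138\right)\right) = 43834 \left(29949 + \left(-20 + 4140\right)\right) = 43834 \left(29949 + 4120\right) = 43834 \cdot 34069 = 1493380546$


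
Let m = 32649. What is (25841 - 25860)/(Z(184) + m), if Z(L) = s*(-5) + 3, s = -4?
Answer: -19/32672 ≈ -0.00058154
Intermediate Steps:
Z(L) = 23 (Z(L) = -4*(-5) + 3 = 20 + 3 = 23)
(25841 - 25860)/(Z(184) + m) = (25841 - 25860)/(23 + 32649) = -19/32672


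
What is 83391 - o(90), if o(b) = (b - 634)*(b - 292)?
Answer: -26497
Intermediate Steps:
o(b) = (-634 + b)*(-292 + b)
83391 - o(90) = 83391 - (185128 + 90² - 926*90) = 83391 - (185128 + 8100 - 83340) = 83391 - 1*109888 = 83391 - 109888 = -26497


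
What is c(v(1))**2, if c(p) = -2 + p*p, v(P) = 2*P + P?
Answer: 49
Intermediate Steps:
v(P) = 3*P
c(p) = -2 + p**2
c(v(1))**2 = (-2 + (3*1)**2)**2 = (-2 + 3**2)**2 = (-2 + 9)**2 = 7**2 = 49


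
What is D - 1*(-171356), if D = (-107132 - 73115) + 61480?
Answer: 52589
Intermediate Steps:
D = -118767 (D = -180247 + 61480 = -118767)
D - 1*(-171356) = -118767 - 1*(-171356) = -118767 + 171356 = 52589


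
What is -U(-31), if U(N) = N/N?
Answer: -1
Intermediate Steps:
U(N) = 1
-U(-31) = -1*1 = -1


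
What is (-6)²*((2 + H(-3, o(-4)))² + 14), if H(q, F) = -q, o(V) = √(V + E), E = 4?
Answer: 1404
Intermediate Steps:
o(V) = √(4 + V) (o(V) = √(V + 4) = √(4 + V))
(-6)²*((2 + H(-3, o(-4)))² + 14) = (-6)²*((2 - 1*(-3))² + 14) = 36*((2 + 3)² + 14) = 36*(5² + 14) = 36*(25 + 14) = 36*39 = 1404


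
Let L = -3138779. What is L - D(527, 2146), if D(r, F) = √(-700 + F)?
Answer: -3138779 - √1446 ≈ -3.1388e+6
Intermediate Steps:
L - D(527, 2146) = -3138779 - √(-700 + 2146) = -3138779 - √1446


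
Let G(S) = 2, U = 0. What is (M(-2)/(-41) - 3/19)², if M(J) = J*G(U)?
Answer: 2209/606841 ≈ 0.0036402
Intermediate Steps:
M(J) = 2*J (M(J) = J*2 = 2*J)
(M(-2)/(-41) - 3/19)² = ((2*(-2))/(-41) - 3/19)² = (-4*(-1/41) - 3*1/19)² = (4/41 - 3/19)² = (-47/779)² = 2209/606841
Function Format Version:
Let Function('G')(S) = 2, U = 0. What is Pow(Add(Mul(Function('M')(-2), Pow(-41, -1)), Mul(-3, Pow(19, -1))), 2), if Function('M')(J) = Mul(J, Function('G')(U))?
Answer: Rational(2209, 606841) ≈ 0.0036402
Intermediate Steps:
Function('M')(J) = Mul(2, J) (Function('M')(J) = Mul(J, 2) = Mul(2, J))
Pow(Add(Mul(Function('M')(-2), Pow(-41, -1)), Mul(-3, Pow(19, -1))), 2) = Pow(Add(Mul(Mul(2, -2), Pow(-41, -1)), Mul(-3, Pow(19, -1))), 2) = Pow(Add(Mul(-4, Rational(-1, 41)), Mul(-3, Rational(1, 19))), 2) = Pow(Add(Rational(4, 41), Rational(-3, 19)), 2) = Pow(Rational(-47, 779), 2) = Rational(2209, 606841)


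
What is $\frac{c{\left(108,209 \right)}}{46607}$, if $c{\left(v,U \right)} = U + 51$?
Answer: $\frac{260}{46607} \approx 0.0055786$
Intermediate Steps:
$c{\left(v,U \right)} = 51 + U$
$\frac{c{\left(108,209 \right)}}{46607} = \frac{51 + 209}{46607} = 260 \cdot \frac{1}{46607} = \frac{260}{46607}$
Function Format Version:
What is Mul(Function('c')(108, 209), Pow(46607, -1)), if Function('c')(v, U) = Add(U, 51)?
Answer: Rational(260, 46607) ≈ 0.0055786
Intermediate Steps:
Function('c')(v, U) = Add(51, U)
Mul(Function('c')(108, 209), Pow(46607, -1)) = Mul(Add(51, 209), Pow(46607, -1)) = Mul(260, Rational(1, 46607)) = Rational(260, 46607)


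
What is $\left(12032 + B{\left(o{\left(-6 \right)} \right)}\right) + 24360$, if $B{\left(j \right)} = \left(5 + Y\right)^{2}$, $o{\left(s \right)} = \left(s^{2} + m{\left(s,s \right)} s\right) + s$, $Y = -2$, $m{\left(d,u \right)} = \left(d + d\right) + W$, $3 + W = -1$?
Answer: $36401$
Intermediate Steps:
$W = -4$ ($W = -3 - 1 = -4$)
$m{\left(d,u \right)} = -4 + 2 d$ ($m{\left(d,u \right)} = \left(d + d\right) - 4 = 2 d - 4 = -4 + 2 d$)
$o{\left(s \right)} = s + s^{2} + s \left(-4 + 2 s\right)$ ($o{\left(s \right)} = \left(s^{2} + \left(-4 + 2 s\right) s\right) + s = \left(s^{2} + s \left(-4 + 2 s\right)\right) + s = s + s^{2} + s \left(-4 + 2 s\right)$)
$B{\left(j \right)} = 9$ ($B{\left(j \right)} = \left(5 - 2\right)^{2} = 3^{2} = 9$)
$\left(12032 + B{\left(o{\left(-6 \right)} \right)}\right) + 24360 = \left(12032 + 9\right) + 24360 = 12041 + 24360 = 36401$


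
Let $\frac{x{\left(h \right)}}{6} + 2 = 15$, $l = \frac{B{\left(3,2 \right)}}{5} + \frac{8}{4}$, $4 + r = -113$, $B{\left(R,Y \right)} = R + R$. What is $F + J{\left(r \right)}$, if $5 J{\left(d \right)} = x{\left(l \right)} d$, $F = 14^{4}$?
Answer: $\frac{182954}{5} \approx 36591.0$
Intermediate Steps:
$B{\left(R,Y \right)} = 2 R$
$F = 38416$
$r = -117$ ($r = -4 - 113 = -117$)
$l = \frac{16}{5}$ ($l = \frac{2 \cdot 3}{5} + \frac{8}{4} = 6 \cdot \frac{1}{5} + 8 \cdot \frac{1}{4} = \frac{6}{5} + 2 = \frac{16}{5} \approx 3.2$)
$x{\left(h \right)} = 78$ ($x{\left(h \right)} = -12 + 6 \cdot 15 = -12 + 90 = 78$)
$J{\left(d \right)} = \frac{78 d}{5}$
$F + J{\left(r \right)} = 38416 + \frac{78}{5} \left(-117\right) = 38416 - \frac{9126}{5} = \frac{182954}{5}$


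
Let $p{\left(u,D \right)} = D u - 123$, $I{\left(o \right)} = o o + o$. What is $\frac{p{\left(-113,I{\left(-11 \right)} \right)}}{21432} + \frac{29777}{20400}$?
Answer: $\frac{5306937}{6072400} \approx 0.87394$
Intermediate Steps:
$I{\left(o \right)} = o + o^{2}$ ($I{\left(o \right)} = o^{2} + o = o + o^{2}$)
$p{\left(u,D \right)} = -123 + D u$
$\frac{p{\left(-113,I{\left(-11 \right)} \right)}}{21432} + \frac{29777}{20400} = \frac{-123 + - 11 \left(1 - 11\right) \left(-113\right)}{21432} + \frac{29777}{20400} = \left(-123 + \left(-11\right) \left(-10\right) \left(-113\right)\right) \frac{1}{21432} + 29777 \cdot \frac{1}{20400} = \left(-123 + 110 \left(-113\right)\right) \frac{1}{21432} + \frac{29777}{20400} = \left(-123 - 12430\right) \frac{1}{21432} + \frac{29777}{20400} = \left(-12553\right) \frac{1}{21432} + \frac{29777}{20400} = - \frac{12553}{21432} + \frac{29777}{20400} = \frac{5306937}{6072400}$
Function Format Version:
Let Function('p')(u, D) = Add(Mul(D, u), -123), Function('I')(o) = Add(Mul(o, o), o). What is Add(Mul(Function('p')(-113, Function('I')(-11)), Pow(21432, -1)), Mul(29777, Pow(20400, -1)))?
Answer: Rational(5306937, 6072400) ≈ 0.87394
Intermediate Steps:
Function('I')(o) = Add(o, Pow(o, 2)) (Function('I')(o) = Add(Pow(o, 2), o) = Add(o, Pow(o, 2)))
Function('p')(u, D) = Add(-123, Mul(D, u))
Add(Mul(Function('p')(-113, Function('I')(-11)), Pow(21432, -1)), Mul(29777, Pow(20400, -1))) = Add(Mul(Add(-123, Mul(Mul(-11, Add(1, -11)), -113)), Pow(21432, -1)), Mul(29777, Pow(20400, -1))) = Add(Mul(Add(-123, Mul(Mul(-11, -10), -113)), Rational(1, 21432)), Mul(29777, Rational(1, 20400))) = Add(Mul(Add(-123, Mul(110, -113)), Rational(1, 21432)), Rational(29777, 20400)) = Add(Mul(Add(-123, -12430), Rational(1, 21432)), Rational(29777, 20400)) = Add(Mul(-12553, Rational(1, 21432)), Rational(29777, 20400)) = Add(Rational(-12553, 21432), Rational(29777, 20400)) = Rational(5306937, 6072400)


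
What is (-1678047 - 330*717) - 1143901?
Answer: -3058558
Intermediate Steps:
(-1678047 - 330*717) - 1143901 = (-1678047 - 236610) - 1143901 = -1914657 - 1143901 = -3058558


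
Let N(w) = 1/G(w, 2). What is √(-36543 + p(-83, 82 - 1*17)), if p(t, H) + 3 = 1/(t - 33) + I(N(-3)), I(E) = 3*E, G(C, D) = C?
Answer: I*√122944137/58 ≈ 191.17*I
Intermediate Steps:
N(w) = 1/w
p(t, H) = -4 + 1/(-33 + t) (p(t, H) = -3 + (1/(t - 33) + 3/(-3)) = -3 + (1/(-33 + t) + 3*(-⅓)) = -3 + (1/(-33 + t) - 1) = -3 + (-1 + 1/(-33 + t)) = -4 + 1/(-33 + t))
√(-36543 + p(-83, 82 - 1*17)) = √(-36543 + (133 - 4*(-83))/(-33 - 83)) = √(-36543 + (133 + 332)/(-116)) = √(-36543 - 1/116*465) = √(-36543 - 465/116) = √(-4239453/116) = I*√122944137/58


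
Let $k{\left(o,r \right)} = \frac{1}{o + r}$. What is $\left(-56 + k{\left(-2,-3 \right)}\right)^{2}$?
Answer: $\frac{78961}{25} \approx 3158.4$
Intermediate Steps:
$\left(-56 + k{\left(-2,-3 \right)}\right)^{2} = \left(-56 + \frac{1}{-2 - 3}\right)^{2} = \left(-56 + \frac{1}{-5}\right)^{2} = \left(-56 - \frac{1}{5}\right)^{2} = \left(- \frac{281}{5}\right)^{2} = \frac{78961}{25}$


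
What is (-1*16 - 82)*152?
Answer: -14896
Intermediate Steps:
(-1*16 - 82)*152 = (-16 - 82)*152 = -98*152 = -14896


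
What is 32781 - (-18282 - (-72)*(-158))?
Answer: 62439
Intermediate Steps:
32781 - (-18282 - (-72)*(-158)) = 32781 - (-18282 - 1*11376) = 32781 - (-18282 - 11376) = 32781 - 1*(-29658) = 32781 + 29658 = 62439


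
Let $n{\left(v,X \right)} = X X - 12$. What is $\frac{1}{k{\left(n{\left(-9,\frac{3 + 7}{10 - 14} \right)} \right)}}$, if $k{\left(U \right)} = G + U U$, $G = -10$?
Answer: $\frac{16}{369} \approx 0.04336$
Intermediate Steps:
$n{\left(v,X \right)} = -12 + X^{2}$ ($n{\left(v,X \right)} = X^{2} - 12 = -12 + X^{2}$)
$k{\left(U \right)} = -10 + U^{2}$ ($k{\left(U \right)} = -10 + U U = -10 + U^{2}$)
$\frac{1}{k{\left(n{\left(-9,\frac{3 + 7}{10 - 14} \right)} \right)}} = \frac{1}{-10 + \left(-12 + \left(\frac{3 + 7}{10 - 14}\right)^{2}\right)^{2}} = \frac{1}{-10 + \left(-12 + \left(\frac{10}{-4}\right)^{2}\right)^{2}} = \frac{1}{-10 + \left(-12 + \left(10 \left(- \frac{1}{4}\right)\right)^{2}\right)^{2}} = \frac{1}{-10 + \left(-12 + \left(- \frac{5}{2}\right)^{2}\right)^{2}} = \frac{1}{-10 + \left(-12 + \frac{25}{4}\right)^{2}} = \frac{1}{-10 + \left(- \frac{23}{4}\right)^{2}} = \frac{1}{-10 + \frac{529}{16}} = \frac{1}{\frac{369}{16}} = \frac{16}{369}$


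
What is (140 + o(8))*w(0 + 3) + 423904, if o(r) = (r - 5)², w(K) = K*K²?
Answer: 427927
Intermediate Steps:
w(K) = K³
o(r) = (-5 + r)²
(140 + o(8))*w(0 + 3) + 423904 = (140 + (-5 + 8)²)*(0 + 3)³ + 423904 = (140 + 3²)*3³ + 423904 = (140 + 9)*27 + 423904 = 149*27 + 423904 = 4023 + 423904 = 427927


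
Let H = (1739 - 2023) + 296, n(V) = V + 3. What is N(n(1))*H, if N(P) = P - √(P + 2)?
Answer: 48 - 12*√6 ≈ 18.606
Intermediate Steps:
n(V) = 3 + V
N(P) = P - √(2 + P)
H = 12 (H = -284 + 296 = 12)
N(n(1))*H = ((3 + 1) - √(2 + (3 + 1)))*12 = (4 - √(2 + 4))*12 = (4 - √6)*12 = 48 - 12*√6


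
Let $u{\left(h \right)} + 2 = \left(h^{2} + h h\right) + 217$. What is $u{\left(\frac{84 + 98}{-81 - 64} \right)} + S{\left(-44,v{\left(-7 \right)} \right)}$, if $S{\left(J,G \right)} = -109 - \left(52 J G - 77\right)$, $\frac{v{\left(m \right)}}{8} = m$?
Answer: $- \frac{2689977377}{21025} \approx -1.2794 \cdot 10^{5}$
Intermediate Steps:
$v{\left(m \right)} = 8 m$
$S{\left(J,G \right)} = -32 - 52 G J$ ($S{\left(J,G \right)} = -109 - \left(52 G J - 77\right) = -109 - \left(-77 + 52 G J\right) = -32 - 52 G J$)
$u{\left(h \right)} = 215 + 2 h^{2}$ ($u{\left(h \right)} = -2 + \left(\left(h^{2} + h h\right) + 217\right) = -2 + \left(\left(h^{2} + h^{2}\right) + 217\right) = -2 + \left(2 h^{2} + 217\right) = -2 + \left(217 + 2 h^{2}\right) = 215 + 2 h^{2}$)
$u{\left(\frac{84 + 98}{-81 - 64} \right)} + S{\left(-44,v{\left(-7 \right)} \right)} = \left(215 + 2 \left(\frac{84 + 98}{-81 - 64}\right)^{2}\right) - \left(32 + 52 \cdot 8 \left(-7\right) \left(-44\right)\right) = \left(215 + 2 \left(\frac{182}{-145}\right)^{2}\right) - \left(32 - -128128\right) = \left(215 + 2 \left(182 \left(- \frac{1}{145}\right)\right)^{2}\right) - 128160 = \left(215 + 2 \left(- \frac{182}{145}\right)^{2}\right) - 128160 = \left(215 + 2 \cdot \frac{33124}{21025}\right) - 128160 = \left(215 + \frac{66248}{21025}\right) - 128160 = \frac{4586623}{21025} - 128160 = - \frac{2689977377}{21025}$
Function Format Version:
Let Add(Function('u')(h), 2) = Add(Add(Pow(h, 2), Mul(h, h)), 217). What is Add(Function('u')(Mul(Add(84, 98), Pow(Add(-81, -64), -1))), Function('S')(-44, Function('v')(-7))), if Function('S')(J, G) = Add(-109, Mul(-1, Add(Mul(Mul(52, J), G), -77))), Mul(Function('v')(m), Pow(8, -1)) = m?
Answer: Rational(-2689977377, 21025) ≈ -1.2794e+5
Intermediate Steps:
Function('v')(m) = Mul(8, m)
Function('S')(J, G) = Add(-32, Mul(-52, G, J)) (Function('S')(J, G) = Add(-109, Mul(-1, Add(Mul(52, G, J), -77))) = Add(-109, Mul(-1, Add(-77, Mul(52, G, J)))) = Add(-109, Add(77, Mul(-52, G, J))) = Add(-32, Mul(-52, G, J)))
Function('u')(h) = Add(215, Mul(2, Pow(h, 2))) (Function('u')(h) = Add(-2, Add(Add(Pow(h, 2), Mul(h, h)), 217)) = Add(-2, Add(Add(Pow(h, 2), Pow(h, 2)), 217)) = Add(-2, Add(Mul(2, Pow(h, 2)), 217)) = Add(-2, Add(217, Mul(2, Pow(h, 2)))) = Add(215, Mul(2, Pow(h, 2))))
Add(Function('u')(Mul(Add(84, 98), Pow(Add(-81, -64), -1))), Function('S')(-44, Function('v')(-7))) = Add(Add(215, Mul(2, Pow(Mul(Add(84, 98), Pow(Add(-81, -64), -1)), 2))), Add(-32, Mul(-52, Mul(8, -7), -44))) = Add(Add(215, Mul(2, Pow(Mul(182, Pow(-145, -1)), 2))), Add(-32, Mul(-52, -56, -44))) = Add(Add(215, Mul(2, Pow(Mul(182, Rational(-1, 145)), 2))), Add(-32, -128128)) = Add(Add(215, Mul(2, Pow(Rational(-182, 145), 2))), -128160) = Add(Add(215, Mul(2, Rational(33124, 21025))), -128160) = Add(Add(215, Rational(66248, 21025)), -128160) = Add(Rational(4586623, 21025), -128160) = Rational(-2689977377, 21025)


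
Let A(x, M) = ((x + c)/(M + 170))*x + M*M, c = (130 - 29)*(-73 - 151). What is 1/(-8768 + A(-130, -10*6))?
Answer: 11/238954 ≈ 4.6034e-5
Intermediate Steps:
c = -22624 (c = 101*(-224) = -22624)
A(x, M) = M² + x*(-22624 + x)/(170 + M) (A(x, M) = ((x - 22624)/(M + 170))*x + M*M = ((-22624 + x)/(170 + M))*x + M² = x*(-22624 + x)/(170 + M) + M² = M² + x*(-22624 + x)/(170 + M))
1/(-8768 + A(-130, -10*6)) = 1/(-8768 + ((-10*6)³ + (-130)² - 22624*(-130) + 170*(-10*6)²)/(170 - 10*6)) = 1/(-8768 + ((-60)³ + 16900 + 2941120 + 170*(-60)²)/(170 - 60)) = 1/(-8768 + (-216000 + 16900 + 2941120 + 170*3600)/110) = 1/(-8768 + (-216000 + 16900 + 2941120 + 612000)/110) = 1/(-8768 + (1/110)*3354020) = 1/(-8768 + 335402/11) = 1/(238954/11) = 11/238954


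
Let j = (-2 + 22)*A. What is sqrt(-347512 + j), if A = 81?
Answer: 2*I*sqrt(86473) ≈ 588.13*I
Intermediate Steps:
j = 1620 (j = (-2 + 22)*81 = 20*81 = 1620)
sqrt(-347512 + j) = sqrt(-347512 + 1620) = sqrt(-345892) = 2*I*sqrt(86473)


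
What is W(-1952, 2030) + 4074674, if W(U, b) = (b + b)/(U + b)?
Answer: 158914316/39 ≈ 4.0747e+6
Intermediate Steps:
W(U, b) = 2*b/(U + b) (W(U, b) = (2*b)/(U + b) = 2*b/(U + b))
W(-1952, 2030) + 4074674 = 2*2030/(-1952 + 2030) + 4074674 = 2*2030/78 + 4074674 = 2*2030*(1/78) + 4074674 = 2030/39 + 4074674 = 158914316/39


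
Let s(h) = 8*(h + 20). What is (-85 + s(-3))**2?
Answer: 2601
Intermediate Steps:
s(h) = 160 + 8*h (s(h) = 8*(20 + h) = 160 + 8*h)
(-85 + s(-3))**2 = (-85 + (160 + 8*(-3)))**2 = (-85 + (160 - 24))**2 = (-85 + 136)**2 = 51**2 = 2601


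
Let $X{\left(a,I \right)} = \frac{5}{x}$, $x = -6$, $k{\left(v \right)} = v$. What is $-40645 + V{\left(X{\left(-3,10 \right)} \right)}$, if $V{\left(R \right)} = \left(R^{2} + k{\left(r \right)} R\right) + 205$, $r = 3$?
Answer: $- \frac{1455905}{36} \approx -40442.0$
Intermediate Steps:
$X{\left(a,I \right)} = - \frac{5}{6}$ ($X{\left(a,I \right)} = \frac{5}{-6} = 5 \left(- \frac{1}{6}\right) = - \frac{5}{6}$)
$V{\left(R \right)} = 205 + R^{2} + 3 R$ ($V{\left(R \right)} = \left(R^{2} + 3 R\right) + 205 = 205 + R^{2} + 3 R$)
$-40645 + V{\left(X{\left(-3,10 \right)} \right)} = -40645 + \left(205 + \left(- \frac{5}{6}\right)^{2} + 3 \left(- \frac{5}{6}\right)\right) = -40645 + \left(205 + \frac{25}{36} - \frac{5}{2}\right) = -40645 + \frac{7315}{36} = - \frac{1455905}{36}$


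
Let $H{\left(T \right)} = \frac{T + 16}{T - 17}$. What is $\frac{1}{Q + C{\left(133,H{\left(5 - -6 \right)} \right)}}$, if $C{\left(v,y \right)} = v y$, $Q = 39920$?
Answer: $\frac{2}{78643} \approx 2.5431 \cdot 10^{-5}$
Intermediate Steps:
$H{\left(T \right)} = \frac{16 + T}{-17 + T}$
$\frac{1}{Q + C{\left(133,H{\left(5 - -6 \right)} \right)}} = \frac{1}{39920 + 133 \frac{16 + \left(5 - -6\right)}{-17 + \left(5 - -6\right)}} = \frac{1}{39920 + 133 \frac{16 + \left(5 + 6\right)}{-17 + \left(5 + 6\right)}} = \frac{1}{39920 + 133 \frac{16 + 11}{-17 + 11}} = \frac{1}{39920 + 133 \frac{1}{-6} \cdot 27} = \frac{1}{39920 + 133 \left(\left(- \frac{1}{6}\right) 27\right)} = \frac{1}{39920 + 133 \left(- \frac{9}{2}\right)} = \frac{1}{39920 - \frac{1197}{2}} = \frac{1}{\frac{78643}{2}} = \frac{2}{78643}$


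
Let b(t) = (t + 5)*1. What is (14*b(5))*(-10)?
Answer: -1400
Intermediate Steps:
b(t) = 5 + t (b(t) = (5 + t)*1 = 5 + t)
(14*b(5))*(-10) = (14*(5 + 5))*(-10) = (14*10)*(-10) = 140*(-10) = -1400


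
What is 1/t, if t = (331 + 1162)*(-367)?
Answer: -1/547931 ≈ -1.8250e-6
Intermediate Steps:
t = -547931 (t = 1493*(-367) = -547931)
1/t = 1/(-547931) = -1/547931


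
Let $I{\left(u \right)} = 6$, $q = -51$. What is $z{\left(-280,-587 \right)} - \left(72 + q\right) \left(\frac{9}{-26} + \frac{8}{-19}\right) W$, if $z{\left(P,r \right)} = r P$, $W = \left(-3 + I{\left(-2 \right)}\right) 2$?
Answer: $\frac{40620797}{247} \approx 1.6446 \cdot 10^{5}$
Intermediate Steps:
$W = 6$ ($W = \left(-3 + 6\right) 2 = 3 \cdot 2 = 6$)
$z{\left(P,r \right)} = P r$
$z{\left(-280,-587 \right)} - \left(72 + q\right) \left(\frac{9}{-26} + \frac{8}{-19}\right) W = \left(-280\right) \left(-587\right) - \left(72 - 51\right) \left(\frac{9}{-26} + \frac{8}{-19}\right) 6 = 164360 - 21 \left(9 \left(- \frac{1}{26}\right) + 8 \left(- \frac{1}{19}\right)\right) 6 = 164360 - 21 \left(- \frac{9}{26} - \frac{8}{19}\right) 6 = 164360 - 21 \left(- \frac{379}{494}\right) 6 = 164360 - \left(- \frac{7959}{494}\right) 6 = 164360 - - \frac{23877}{247} = 164360 + \frac{23877}{247} = \frac{40620797}{247}$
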